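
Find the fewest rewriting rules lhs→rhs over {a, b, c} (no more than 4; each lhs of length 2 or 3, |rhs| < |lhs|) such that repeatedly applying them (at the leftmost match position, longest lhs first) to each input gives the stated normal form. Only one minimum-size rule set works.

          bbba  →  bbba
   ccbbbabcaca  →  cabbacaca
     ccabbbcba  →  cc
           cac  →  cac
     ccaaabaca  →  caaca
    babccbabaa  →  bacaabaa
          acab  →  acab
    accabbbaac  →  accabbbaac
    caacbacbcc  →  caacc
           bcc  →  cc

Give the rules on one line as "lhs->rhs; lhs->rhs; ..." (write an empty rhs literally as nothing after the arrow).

  | bbba
  | ccbbbabcaca => cabbabcaca => cabbacaca
  | ccabbbcba => ccabbcba => ccabcba => ccacba => ccaaa => cc
  | cac

aaa->; bc->c; cb->a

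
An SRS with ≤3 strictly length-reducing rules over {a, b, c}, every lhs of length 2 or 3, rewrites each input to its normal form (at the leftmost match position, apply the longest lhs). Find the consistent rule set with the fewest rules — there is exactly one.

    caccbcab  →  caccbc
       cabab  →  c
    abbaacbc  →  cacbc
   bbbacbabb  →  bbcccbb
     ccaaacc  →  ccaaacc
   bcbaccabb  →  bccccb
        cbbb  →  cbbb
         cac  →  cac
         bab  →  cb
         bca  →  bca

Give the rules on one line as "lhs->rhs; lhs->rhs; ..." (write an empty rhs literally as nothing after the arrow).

  | caccbcab => caccbc
  | cabab => cab => c
  | abbaacbc => baacbc => cacbc
  | bbbacbabb => bbccbabb => bbcccbb

ab->; ba->c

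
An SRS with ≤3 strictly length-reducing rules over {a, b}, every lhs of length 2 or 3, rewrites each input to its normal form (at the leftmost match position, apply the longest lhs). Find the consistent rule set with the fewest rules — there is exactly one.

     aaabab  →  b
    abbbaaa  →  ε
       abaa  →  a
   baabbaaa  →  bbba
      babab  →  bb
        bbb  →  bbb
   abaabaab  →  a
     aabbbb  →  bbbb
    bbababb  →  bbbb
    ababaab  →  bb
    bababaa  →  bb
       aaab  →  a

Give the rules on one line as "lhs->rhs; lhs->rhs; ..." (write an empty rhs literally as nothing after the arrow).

aa->; ab->a

  | aaabab => abab => aab => b
  | abbbaaa => abbaaa => abaaa => aaaa => aa => ε
  | abaa => aaa => a
  | baabbaaa => bbbaaa => bbba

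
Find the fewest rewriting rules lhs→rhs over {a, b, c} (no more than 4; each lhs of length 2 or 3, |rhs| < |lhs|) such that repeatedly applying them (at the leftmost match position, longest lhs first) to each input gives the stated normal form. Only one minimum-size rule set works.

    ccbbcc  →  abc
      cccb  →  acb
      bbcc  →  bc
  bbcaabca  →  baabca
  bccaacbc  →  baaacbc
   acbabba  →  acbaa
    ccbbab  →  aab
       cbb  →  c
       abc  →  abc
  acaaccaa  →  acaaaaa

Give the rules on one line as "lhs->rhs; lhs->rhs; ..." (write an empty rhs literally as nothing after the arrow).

bb->; bbc->b; cc->a

  | ccbbcc => abbcc => abc
  | cccb => acb
  | bbcc => bc
  | bbcaabca => baabca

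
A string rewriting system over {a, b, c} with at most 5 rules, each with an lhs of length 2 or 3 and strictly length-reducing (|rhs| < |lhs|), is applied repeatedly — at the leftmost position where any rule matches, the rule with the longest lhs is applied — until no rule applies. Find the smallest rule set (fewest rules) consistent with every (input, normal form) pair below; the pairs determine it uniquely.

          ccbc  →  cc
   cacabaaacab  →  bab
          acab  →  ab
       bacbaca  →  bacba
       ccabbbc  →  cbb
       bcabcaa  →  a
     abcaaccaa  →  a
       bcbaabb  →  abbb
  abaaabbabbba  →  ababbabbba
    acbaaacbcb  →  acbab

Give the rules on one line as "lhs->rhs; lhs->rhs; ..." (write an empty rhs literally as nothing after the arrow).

  | ccbc => cc
  | cacabaaacab => cabaaacab => baaacab => bacab => bab
  | acab => ab
  | bacbaca => bacba

aa->; bc->; bcb->ab; ca->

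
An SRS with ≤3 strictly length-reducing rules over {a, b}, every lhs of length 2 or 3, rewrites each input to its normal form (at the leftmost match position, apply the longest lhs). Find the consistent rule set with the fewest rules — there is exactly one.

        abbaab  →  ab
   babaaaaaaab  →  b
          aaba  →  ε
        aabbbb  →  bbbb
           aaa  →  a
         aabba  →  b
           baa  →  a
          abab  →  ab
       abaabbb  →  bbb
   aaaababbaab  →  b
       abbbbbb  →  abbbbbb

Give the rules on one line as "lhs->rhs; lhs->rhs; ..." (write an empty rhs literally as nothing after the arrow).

  | abbaab => abab => ab
  | babaaaaaaab => baaaaaaab => aaaaaab => aaaab => aab => b
  | aaba => ba => ε
  | aabbbb => bbbb

aa->; ba->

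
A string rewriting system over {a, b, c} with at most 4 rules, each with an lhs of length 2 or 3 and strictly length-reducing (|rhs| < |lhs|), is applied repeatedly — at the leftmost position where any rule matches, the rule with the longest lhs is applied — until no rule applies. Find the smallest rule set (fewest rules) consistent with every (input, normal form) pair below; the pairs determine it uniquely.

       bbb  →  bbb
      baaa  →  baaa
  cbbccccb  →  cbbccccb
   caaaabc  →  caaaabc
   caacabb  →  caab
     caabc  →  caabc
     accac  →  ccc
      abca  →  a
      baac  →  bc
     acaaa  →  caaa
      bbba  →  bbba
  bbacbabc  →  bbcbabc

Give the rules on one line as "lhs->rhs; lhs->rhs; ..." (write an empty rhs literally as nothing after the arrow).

ac->c; bca->; cab->aa

  | bbb
  | baaa
  | cbbccccb
  | caaaabc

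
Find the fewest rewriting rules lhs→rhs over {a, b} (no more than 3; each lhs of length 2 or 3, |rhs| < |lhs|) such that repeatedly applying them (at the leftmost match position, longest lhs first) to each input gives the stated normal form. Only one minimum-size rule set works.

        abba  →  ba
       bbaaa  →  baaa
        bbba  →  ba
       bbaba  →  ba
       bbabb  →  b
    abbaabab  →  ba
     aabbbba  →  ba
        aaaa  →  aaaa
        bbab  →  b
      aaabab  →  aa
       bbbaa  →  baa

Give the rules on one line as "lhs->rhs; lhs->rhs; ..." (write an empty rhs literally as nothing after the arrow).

ab->; bb->b

  | abba => ba
  | bbaaa => baaa
  | bbba => bba => ba
  | bbaba => baba => ba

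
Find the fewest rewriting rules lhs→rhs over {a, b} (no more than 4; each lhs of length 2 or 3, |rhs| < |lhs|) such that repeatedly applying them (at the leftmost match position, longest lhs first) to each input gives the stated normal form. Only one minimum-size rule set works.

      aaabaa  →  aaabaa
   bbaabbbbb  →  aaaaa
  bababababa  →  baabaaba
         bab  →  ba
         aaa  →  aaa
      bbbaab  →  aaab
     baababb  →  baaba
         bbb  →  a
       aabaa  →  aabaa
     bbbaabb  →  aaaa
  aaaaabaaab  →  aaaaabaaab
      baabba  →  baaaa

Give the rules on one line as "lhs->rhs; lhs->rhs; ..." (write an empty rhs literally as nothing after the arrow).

bab->ba; bb->a; bbb->a

  | aaabaa
  | bbaabbbbb => aaabbbbb => aaaabb => aaaaa
  | bababababa => baabababa => baabaaba
  | bab => ba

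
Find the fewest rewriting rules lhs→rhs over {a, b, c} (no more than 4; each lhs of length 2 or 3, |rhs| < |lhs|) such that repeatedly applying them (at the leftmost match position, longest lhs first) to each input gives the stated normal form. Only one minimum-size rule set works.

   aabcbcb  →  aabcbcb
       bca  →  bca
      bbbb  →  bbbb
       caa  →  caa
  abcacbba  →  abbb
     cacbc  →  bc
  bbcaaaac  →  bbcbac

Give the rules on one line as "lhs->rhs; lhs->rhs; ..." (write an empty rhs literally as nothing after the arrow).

aaa->b; bba->bb; cac->

  | aabcbcb
  | bca
  | bbbb
  | caa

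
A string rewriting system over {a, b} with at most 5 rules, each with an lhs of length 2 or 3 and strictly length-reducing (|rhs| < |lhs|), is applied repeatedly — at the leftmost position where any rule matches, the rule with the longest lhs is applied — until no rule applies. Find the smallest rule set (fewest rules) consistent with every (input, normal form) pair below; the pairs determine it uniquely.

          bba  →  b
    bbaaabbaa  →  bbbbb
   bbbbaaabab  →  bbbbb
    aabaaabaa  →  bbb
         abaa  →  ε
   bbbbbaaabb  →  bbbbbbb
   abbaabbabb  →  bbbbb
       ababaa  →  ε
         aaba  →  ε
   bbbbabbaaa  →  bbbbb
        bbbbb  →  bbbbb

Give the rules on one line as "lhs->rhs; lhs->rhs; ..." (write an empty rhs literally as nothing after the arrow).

  | bba => b
  | bbaaabbaa => bbbabbaa => bbbbaa => bbbbb
  | bbbbaaabab => bbbbbabab => bbbbbab => bbbbb
  | aabaaabaa => baaabaa => bbabaa => bbaa => bbb

aa->; ab->; ba->; baa->bb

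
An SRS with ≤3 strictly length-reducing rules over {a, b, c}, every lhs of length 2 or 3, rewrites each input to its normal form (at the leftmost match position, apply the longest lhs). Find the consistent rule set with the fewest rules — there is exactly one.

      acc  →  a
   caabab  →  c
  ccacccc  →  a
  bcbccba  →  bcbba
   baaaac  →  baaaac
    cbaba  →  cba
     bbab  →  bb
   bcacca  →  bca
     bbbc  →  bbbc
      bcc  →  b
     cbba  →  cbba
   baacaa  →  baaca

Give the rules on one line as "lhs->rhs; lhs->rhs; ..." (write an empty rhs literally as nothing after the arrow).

  | acc => a
  | caabab => cabab => cab => c
  | ccacccc => acccc => acc => a
  | bcbccba => bcbba

ab->; caa->ca; cc->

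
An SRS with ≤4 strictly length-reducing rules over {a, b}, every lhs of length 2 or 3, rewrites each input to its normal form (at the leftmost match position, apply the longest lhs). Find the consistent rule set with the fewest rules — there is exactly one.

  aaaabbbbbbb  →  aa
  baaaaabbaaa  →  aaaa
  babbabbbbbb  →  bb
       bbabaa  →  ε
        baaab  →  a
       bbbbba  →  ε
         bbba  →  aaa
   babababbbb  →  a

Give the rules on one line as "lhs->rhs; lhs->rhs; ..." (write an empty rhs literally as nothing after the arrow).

  | aaaabbbbbbb => aaabbbbbb => aabbbbb => abbbb => bbb => aa
  | baaaaabbaaa => aaaabbaaa => aaabaaa => aaaa
  | babbabbbbbb => bbabbbbbb => bbbbbbb => aabbbb => abbb => bb
  | bbabaa => bbaa => ba => ε

ab->; aba->; ba->; bbb->aa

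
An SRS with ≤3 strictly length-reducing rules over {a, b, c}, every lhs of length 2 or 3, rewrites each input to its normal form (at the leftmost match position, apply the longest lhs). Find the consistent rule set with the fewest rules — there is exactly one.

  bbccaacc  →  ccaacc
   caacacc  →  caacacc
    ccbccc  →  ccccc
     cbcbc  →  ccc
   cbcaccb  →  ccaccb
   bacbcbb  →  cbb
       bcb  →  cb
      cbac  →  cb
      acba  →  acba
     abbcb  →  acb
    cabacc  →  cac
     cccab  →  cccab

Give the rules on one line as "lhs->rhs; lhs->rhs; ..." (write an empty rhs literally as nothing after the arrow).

  | bbccaacc => bccaacc => ccaacc
  | caacacc
  | ccbccc => ccccc
  | cbcbc => ccbc => ccc

bac->b; bc->c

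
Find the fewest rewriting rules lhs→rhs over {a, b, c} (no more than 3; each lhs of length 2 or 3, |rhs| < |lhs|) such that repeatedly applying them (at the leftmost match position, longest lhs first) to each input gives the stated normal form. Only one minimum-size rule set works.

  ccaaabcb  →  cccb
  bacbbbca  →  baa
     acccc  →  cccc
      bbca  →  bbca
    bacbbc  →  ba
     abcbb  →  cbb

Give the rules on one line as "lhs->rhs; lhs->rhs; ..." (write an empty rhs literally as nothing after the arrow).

  | ccaaabcb => ccaaacb => ccaacb => ccacb => cccb
  | bacbbbca => babbbca => babbca => babca => baca => baa
  | acccc => cccc
  | bbca

ab->a; ac->c; bac->ba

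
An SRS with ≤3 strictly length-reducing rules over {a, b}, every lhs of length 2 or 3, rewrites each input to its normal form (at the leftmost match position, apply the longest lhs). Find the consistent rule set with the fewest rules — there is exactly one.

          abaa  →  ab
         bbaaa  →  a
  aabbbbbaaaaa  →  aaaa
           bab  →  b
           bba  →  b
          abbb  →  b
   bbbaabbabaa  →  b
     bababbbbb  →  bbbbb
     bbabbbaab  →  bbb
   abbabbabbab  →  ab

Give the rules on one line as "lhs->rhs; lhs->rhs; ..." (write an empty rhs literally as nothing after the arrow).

  | abaa => aba => ab
  | bbaaa => baa => a
  | aabbbbbaaaaa => abbbaaaaa => baaaaa => aaaa
  | bab => b

aba->ab; abb->; ba->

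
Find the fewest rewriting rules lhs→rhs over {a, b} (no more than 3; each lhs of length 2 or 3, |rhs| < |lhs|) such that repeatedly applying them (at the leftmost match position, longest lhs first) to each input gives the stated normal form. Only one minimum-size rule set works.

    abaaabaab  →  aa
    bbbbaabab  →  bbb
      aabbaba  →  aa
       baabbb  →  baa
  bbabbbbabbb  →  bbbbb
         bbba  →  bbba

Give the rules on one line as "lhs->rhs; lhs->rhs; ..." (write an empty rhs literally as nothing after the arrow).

aaa->a; ab->a; bab->

  | abaaabaab => aaaabaab => aabaab => aaaab => aab => aa
  | bbbbaabab => bbbbaaab => bbbbab => bbb
  | aabbaba => aababa => aaaba => aba => aa
  | baabbb => baabb => baab => baa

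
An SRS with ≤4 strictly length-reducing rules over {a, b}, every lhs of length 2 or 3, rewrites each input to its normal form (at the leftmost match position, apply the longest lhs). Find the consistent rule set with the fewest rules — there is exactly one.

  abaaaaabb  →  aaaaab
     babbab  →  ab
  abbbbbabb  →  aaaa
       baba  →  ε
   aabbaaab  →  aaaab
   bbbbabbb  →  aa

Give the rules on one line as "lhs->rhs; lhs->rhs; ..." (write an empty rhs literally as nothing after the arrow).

ba->; bb->b; bba->ab; bbb->a

  | abaaaaabb => aaaaabb => aaaaab
  | babbab => bbab => abb => ab
  | abbbbbabb => aabbabb => aaabbb => aaaa
  | baba => ba => ε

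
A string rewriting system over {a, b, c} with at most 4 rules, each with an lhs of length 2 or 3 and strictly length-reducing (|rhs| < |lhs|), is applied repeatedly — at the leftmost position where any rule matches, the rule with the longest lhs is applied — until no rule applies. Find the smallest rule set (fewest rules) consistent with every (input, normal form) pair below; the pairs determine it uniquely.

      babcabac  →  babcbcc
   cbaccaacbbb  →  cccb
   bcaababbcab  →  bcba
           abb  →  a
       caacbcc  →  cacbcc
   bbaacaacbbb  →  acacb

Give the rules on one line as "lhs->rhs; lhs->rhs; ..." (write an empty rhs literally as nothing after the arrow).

aa->a; aba->bc; bb->; cca->ab

  | babcabac => babcbcc
  | cbaccaacbbb => cbaabacbbb => cbabacbbb => cbbccbbb => cccbbb => cccb
  | bcaababbcab => bcababbcab => bcbcbbcab => bcbccab => bcbabb => bcba
  | abb => a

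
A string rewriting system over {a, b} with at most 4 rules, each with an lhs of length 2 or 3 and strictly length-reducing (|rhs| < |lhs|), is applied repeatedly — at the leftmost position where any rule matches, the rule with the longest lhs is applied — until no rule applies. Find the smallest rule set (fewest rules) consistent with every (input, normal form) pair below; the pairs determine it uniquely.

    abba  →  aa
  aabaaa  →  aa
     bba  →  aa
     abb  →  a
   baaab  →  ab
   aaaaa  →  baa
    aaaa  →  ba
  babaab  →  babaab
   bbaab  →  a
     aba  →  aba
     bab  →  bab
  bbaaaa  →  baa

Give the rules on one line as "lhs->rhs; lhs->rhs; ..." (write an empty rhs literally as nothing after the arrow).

aaa->b; abb->a; bb->a

  | abba => aa
  | aabaaa => aabb => aa
  | bba => aa
  | abb => a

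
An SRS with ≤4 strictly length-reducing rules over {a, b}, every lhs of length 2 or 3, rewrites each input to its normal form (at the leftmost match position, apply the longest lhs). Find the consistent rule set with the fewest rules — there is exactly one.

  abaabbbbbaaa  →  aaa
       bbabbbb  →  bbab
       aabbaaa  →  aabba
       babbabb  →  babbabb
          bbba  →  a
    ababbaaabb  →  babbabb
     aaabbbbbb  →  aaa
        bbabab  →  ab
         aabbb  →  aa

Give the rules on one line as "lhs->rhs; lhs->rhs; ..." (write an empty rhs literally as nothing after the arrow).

  | abaabbbbbaaa => baabbbbbaaa => bbbbbbaaa => bbbaaa => aaa
  | bbabbbb => bbab
  | aabbaaa => aabba
  | babbabb

aba->ba; baa->b; bbb->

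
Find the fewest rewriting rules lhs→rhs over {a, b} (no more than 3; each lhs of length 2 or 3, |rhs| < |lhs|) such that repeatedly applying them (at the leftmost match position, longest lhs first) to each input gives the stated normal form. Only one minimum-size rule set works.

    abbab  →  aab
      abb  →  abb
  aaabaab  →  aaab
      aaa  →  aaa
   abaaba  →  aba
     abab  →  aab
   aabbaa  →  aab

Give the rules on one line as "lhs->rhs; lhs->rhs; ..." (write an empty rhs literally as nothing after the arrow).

baa->; bab->ab

  | abbab => abab => aab
  | abb
  | aaabaab => aaab
  | aaa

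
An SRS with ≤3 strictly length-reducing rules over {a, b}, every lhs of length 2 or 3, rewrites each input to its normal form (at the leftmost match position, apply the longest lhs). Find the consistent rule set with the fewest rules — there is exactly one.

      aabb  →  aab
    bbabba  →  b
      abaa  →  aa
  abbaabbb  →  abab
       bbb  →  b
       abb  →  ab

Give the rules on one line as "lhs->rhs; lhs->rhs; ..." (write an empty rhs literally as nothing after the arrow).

baa->a; bb->b; bba->b

  | aabb => aab
  | bbabba => bbba => bba => b
  | abaa => aa
  | abbaabbb => ababbb => ababb => abab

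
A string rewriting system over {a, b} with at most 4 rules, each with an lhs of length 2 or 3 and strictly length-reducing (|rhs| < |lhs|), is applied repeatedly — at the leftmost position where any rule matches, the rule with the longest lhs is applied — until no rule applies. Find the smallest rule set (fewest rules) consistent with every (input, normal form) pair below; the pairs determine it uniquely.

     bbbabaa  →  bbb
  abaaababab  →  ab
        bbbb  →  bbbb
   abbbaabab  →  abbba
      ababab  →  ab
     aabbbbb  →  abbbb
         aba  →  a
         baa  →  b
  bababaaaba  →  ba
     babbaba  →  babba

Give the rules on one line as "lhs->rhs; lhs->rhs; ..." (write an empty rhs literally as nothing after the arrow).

aa->; aab->a; aba->a

  | bbbabaa => bbbaa => bbb
  | abaaababab => aaababab => ababab => abab => ab
  | bbbb
  | abbbaabab => abbbaab => abbba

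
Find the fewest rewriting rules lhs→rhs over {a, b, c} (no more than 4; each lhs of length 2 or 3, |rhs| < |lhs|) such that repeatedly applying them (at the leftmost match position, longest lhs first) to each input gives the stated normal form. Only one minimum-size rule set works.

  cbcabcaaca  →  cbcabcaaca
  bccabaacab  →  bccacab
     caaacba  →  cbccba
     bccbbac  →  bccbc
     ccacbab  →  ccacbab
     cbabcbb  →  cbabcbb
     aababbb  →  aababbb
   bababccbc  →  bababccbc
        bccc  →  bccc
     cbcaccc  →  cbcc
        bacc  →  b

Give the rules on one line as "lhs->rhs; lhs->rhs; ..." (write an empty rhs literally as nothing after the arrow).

aaa->bc; acc->; baa->; bba->b

  | cbcabcaaca
  | bccabaacab => bccacab
  | caaacba => cbccba
  | bccbbac => bccbc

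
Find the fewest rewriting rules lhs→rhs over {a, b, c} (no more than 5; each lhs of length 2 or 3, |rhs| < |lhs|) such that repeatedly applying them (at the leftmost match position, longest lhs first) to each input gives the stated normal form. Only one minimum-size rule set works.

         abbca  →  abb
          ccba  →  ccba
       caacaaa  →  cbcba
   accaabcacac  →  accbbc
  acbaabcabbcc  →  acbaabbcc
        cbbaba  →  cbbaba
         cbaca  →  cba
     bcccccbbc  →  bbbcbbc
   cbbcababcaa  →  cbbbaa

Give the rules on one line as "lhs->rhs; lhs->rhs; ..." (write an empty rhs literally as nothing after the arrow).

abc->; ca->; caa->cb; ccc->bc

  | abbca => abb
  | ccba
  | caacaaa => cbcaaa => cbcba
  | accaabcacac => accbbcacac => accbbcac => accbbc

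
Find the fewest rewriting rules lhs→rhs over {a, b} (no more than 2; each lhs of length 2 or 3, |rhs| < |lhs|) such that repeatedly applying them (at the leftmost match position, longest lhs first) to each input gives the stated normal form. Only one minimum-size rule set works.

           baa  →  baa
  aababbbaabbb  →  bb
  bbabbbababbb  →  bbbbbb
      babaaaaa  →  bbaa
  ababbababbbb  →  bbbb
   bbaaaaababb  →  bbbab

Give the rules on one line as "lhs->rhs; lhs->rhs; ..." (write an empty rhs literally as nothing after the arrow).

aaa->b; abb->b

  | baa
  | aababbbaabbb => aabbbaabbb => abbaabbb => baabbb => babb => bb
  | bbabbbababbb => bbbbababbb => bbbbabbb => bbbbbb
  | babaaaaa => babbaa => bbaa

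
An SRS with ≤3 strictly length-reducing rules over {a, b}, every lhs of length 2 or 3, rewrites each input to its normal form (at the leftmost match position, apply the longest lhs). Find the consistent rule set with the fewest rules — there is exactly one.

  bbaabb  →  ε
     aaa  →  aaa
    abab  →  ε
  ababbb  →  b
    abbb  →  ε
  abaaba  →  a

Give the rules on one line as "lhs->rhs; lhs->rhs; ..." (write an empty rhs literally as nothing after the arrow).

ab->b; bb->; bbb->

  | bbaabb => aabb => abb => bb => ε
  | aaa
  | abab => bab => bb => ε
  | ababbb => babbb => bbbb => b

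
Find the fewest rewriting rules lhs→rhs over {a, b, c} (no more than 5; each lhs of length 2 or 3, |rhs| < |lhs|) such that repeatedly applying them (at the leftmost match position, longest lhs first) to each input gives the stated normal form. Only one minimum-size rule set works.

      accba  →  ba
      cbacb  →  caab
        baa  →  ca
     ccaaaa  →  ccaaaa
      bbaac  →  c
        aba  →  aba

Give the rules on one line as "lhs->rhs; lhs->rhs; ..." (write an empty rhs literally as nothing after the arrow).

  | accba => ba
  | cbacb => caab
  | baa => ca
  | ccaaaa

acc->; baa->ca; bac->aa; bca->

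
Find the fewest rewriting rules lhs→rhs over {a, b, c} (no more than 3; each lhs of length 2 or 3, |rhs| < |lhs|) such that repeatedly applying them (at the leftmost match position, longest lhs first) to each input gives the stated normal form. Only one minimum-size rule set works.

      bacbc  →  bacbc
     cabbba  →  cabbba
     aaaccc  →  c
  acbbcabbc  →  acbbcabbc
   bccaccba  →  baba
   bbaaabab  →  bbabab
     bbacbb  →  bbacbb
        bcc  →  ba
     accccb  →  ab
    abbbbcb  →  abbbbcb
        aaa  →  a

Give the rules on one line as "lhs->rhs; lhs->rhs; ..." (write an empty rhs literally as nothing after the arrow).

  | bacbc
  | cabbba
  | aaaccc => accc => aac => c
  | acbbcabbc

aa->; cc->a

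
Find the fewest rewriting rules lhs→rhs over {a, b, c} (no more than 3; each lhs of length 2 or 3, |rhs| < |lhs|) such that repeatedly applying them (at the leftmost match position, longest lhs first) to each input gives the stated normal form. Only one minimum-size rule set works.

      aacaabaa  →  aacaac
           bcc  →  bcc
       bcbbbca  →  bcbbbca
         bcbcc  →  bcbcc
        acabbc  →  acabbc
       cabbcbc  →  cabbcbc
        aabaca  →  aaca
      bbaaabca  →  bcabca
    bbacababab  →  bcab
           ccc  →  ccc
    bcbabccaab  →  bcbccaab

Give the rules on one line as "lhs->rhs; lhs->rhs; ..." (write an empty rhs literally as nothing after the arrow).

ba->; baa->c

  | aacaabaa => aacaac
  | bcc
  | bcbbbca
  | bcbcc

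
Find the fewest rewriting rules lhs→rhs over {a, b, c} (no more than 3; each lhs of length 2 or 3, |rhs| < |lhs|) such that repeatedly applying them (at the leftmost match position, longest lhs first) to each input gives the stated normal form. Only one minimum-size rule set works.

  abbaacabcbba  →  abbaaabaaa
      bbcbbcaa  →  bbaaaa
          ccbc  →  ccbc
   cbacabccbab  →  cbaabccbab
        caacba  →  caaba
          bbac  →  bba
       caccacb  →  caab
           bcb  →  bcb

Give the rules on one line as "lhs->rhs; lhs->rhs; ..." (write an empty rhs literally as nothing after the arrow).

ac->a; cbb->aa

  | abbaacabcbba => abbaaabcbba => abbaaabaaa
  | bbcbbcaa => bbaacaa => bbaaaa
  | ccbc
  | cbacabccbab => cbaabccbab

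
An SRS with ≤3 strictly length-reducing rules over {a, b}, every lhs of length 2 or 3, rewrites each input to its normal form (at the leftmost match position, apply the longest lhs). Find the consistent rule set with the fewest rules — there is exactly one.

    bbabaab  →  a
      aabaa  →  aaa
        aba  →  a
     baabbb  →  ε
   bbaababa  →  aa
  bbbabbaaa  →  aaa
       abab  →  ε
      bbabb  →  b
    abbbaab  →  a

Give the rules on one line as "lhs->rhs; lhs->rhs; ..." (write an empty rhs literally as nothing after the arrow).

ab->; bb->

  | bbabaab => abaab => aab => a
  | aabaa => aaa
  | aba => a
  | baabbb => babb => bb => ε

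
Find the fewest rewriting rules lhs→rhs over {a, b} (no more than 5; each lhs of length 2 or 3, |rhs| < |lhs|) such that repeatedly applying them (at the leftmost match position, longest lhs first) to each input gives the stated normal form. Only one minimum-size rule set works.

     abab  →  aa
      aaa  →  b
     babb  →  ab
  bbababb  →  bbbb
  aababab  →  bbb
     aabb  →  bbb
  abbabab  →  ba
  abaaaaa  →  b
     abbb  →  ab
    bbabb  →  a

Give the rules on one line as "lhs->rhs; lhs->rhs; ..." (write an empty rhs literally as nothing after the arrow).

aaa->b; aab->bb; abb->a; bab->a

  | abab => aa
  | aaa => b
  | babb => ab
  | bbababb => baabb => bbbb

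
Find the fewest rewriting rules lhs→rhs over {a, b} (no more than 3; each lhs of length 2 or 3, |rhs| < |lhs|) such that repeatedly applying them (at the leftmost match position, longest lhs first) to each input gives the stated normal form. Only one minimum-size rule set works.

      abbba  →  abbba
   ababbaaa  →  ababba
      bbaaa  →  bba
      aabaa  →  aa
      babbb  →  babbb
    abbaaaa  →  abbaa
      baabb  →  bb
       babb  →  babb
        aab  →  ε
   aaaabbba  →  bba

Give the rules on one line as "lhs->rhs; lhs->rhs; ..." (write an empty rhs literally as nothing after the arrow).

  | abbba
  | ababbaaa => ababba
  | bbaaa => bba
  | aabaa => aa

aaa->a; aab->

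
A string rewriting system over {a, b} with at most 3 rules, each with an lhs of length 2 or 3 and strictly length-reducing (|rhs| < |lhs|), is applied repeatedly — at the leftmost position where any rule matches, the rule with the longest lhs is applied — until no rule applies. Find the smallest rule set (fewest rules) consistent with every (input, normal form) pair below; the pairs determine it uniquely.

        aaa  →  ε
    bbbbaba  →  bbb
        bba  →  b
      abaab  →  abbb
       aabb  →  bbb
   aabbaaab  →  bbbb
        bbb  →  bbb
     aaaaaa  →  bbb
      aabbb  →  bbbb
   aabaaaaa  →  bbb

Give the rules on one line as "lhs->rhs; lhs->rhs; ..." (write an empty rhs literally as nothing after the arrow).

aa->b; ba->; baa->bb

  | aaa => ba => ε
  | bbbbaba => bbbba => bbb
  | bba => b
  | abaab => abbb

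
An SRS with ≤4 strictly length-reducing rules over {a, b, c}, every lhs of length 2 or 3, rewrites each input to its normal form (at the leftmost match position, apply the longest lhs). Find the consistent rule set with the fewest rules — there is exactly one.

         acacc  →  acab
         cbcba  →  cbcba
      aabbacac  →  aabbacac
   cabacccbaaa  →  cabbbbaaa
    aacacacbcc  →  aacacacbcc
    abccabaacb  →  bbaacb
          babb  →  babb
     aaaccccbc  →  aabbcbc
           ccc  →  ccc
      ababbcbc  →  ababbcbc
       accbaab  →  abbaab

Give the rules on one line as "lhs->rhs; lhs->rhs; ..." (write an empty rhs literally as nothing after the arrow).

abc->bb; acc->ab; bca->

  | acacc => acab
  | cbcba
  | aabbacac
  | cabacccbaaa => cababcbaaa => cabbbbaaa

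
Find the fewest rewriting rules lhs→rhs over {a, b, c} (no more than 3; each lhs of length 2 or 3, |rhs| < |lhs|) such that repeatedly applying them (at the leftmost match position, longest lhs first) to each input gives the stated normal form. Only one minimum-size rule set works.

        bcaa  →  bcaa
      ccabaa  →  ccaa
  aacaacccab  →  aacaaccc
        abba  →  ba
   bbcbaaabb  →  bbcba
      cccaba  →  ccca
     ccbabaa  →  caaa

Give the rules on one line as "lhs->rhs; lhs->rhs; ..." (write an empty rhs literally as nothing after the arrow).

  | bcaa
  | ccabaa => ccaa
  | aacaacccab => aacaaccc
  | abba => ba

ab->; ccb->ca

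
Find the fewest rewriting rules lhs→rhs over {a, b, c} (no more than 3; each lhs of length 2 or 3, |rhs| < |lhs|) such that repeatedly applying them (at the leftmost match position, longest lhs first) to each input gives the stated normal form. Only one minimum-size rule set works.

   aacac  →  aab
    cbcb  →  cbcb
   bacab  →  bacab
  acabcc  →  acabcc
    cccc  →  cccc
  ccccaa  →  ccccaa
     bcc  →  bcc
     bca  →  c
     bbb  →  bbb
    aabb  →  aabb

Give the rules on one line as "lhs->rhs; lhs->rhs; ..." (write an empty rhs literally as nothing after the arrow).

bca->c; cac->b

  | aacac => aab
  | cbcb
  | bacab
  | acabcc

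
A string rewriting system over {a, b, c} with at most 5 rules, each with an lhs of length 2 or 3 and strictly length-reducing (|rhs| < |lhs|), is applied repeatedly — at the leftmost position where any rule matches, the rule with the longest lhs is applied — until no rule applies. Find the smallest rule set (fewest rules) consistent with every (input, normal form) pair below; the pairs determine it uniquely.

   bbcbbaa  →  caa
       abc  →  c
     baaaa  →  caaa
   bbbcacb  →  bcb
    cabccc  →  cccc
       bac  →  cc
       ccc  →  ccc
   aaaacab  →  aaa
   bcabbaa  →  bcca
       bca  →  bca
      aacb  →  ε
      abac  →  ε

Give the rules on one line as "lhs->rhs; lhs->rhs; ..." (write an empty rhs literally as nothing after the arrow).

ab->; ac->; ba->c; bb->

  | bbcbbaa => cbbaa => caa
  | abc => c
  | baaaa => caaa
  | bbbcacb => bcacb => bcb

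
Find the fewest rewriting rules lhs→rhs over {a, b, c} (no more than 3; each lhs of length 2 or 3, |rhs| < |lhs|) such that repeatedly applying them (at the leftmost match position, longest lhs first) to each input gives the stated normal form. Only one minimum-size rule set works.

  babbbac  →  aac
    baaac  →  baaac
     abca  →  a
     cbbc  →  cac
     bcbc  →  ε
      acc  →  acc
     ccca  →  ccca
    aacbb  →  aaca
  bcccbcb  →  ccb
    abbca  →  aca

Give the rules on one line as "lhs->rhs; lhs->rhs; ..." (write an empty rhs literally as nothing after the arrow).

  | babbbac => bbbbac => abbac => bbac => aac
  | baaac
  | abca => bca => a
  | cbbc => cac

ab->b; bb->a; bc->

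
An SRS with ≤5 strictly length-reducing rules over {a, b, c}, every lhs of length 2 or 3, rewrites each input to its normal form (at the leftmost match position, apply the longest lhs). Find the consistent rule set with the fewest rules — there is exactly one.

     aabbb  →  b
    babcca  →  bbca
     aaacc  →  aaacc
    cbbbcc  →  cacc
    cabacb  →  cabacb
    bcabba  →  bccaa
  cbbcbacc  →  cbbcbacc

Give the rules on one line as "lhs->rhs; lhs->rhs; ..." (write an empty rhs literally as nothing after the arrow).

  | aabbb => acab => b
  | babcca => bbca
  | aaacc
  | cbbbcc => cacc

abb->ca; abc->b; aca->; bbb->a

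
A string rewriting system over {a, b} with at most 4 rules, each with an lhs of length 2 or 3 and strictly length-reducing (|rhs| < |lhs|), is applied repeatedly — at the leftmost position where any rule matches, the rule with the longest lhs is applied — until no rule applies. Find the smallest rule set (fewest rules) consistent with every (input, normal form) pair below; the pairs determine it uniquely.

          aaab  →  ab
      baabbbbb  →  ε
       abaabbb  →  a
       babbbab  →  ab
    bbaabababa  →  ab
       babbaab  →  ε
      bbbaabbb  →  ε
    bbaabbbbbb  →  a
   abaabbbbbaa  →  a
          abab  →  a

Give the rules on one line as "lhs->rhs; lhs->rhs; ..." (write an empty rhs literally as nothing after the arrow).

aa->a; ba->b; bb->

  | aaab => aab => ab
  | baabbbbb => babbbbb => bbbbbb => bbbb => bb => ε
  | abaabbb => ababbb => abbbb => abb => a
  | babbbab => bbbbab => bbab => ab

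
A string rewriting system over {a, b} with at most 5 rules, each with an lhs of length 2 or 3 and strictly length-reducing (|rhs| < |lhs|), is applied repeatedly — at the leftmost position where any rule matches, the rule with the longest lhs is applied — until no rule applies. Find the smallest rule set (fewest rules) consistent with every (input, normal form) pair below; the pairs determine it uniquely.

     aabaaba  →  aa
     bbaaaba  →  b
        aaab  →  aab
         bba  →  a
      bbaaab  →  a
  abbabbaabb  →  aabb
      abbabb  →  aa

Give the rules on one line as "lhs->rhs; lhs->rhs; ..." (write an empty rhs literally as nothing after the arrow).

  | aabaaba => aabba => aaba => aaa => aa
  | bbaaaba => bbaba => baa => b
  | aaab => aab
  | bba => ba => a

aaa->aa; ba->a; baa->b; bab->a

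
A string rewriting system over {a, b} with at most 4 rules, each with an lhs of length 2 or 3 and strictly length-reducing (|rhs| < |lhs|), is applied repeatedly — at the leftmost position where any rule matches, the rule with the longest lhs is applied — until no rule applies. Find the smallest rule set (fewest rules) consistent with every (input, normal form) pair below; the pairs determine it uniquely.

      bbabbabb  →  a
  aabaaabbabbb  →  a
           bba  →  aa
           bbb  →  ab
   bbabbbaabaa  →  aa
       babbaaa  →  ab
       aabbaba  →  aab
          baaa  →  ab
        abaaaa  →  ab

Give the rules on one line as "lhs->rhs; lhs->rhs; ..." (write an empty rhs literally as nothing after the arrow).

  | bbabbabb => aabbabb => aaaabb => bbabb => aabb => aaa => bb => a
  | aabaaabbabbb => aabaabbabbb => aababbabbb => aabbbabbb => aaababbb => bbbabbb => ababbb => abbbb => aabb => aaa => bb => a
  | bba => aa
  | bbb => ab

aaa->bb; aba->ab; bb->a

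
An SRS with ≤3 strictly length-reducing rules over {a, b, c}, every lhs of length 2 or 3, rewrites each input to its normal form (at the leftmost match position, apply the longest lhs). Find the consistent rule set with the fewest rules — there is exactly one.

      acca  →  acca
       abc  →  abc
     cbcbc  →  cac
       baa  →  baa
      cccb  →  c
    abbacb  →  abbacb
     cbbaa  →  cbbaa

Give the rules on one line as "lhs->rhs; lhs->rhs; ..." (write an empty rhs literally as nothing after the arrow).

  | acca
  | abc
  | cbcbc => cac
  | baa

bcb->a; ccb->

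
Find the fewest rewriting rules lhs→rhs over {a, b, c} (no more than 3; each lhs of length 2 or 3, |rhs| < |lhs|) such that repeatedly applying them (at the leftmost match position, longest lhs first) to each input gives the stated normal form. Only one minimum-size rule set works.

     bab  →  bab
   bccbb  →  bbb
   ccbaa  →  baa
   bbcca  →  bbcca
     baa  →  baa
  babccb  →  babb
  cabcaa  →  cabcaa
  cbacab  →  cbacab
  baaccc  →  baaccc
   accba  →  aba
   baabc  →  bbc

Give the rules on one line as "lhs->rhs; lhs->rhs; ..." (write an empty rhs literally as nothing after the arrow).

  | bab
  | bccbb => bbb
  | ccbaa => baa
  | bbcca

aab->b; ccb->b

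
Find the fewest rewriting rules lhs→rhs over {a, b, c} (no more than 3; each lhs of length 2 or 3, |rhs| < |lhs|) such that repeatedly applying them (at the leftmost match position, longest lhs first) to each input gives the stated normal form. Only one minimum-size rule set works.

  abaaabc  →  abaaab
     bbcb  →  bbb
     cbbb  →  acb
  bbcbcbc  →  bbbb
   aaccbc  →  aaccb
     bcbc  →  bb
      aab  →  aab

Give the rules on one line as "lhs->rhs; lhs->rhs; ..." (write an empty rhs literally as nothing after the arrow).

bc->b; cbb->ac

  | abaaabc => abaaab
  | bbcb => bbb
  | cbbb => acb
  | bbcbcbc => bbbcbc => bbbbc => bbbb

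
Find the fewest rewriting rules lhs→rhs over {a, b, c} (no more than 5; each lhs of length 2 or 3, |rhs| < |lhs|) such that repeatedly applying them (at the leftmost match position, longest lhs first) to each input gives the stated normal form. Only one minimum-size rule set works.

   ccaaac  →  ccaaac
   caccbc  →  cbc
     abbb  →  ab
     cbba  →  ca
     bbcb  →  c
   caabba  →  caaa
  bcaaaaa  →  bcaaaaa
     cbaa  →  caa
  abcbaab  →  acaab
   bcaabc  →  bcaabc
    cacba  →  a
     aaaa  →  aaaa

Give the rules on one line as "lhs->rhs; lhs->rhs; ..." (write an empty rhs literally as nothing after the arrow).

  | ccaaac
  | caccbc => cbc
  | abbb => abb => ab
  | cbba => cba => ca

ba->a; bb->b; bcb->c; cac->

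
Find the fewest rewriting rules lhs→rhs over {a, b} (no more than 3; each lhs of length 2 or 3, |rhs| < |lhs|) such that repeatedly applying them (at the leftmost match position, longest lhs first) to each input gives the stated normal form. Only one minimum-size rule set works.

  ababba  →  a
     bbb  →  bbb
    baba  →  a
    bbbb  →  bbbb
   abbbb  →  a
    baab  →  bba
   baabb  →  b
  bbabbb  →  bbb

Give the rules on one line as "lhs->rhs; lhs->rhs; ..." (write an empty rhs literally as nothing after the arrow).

  | ababba => aabba => baba => a
  | bbb
  | baba => a
  | bbbb

aab->ba; ab->a; bab->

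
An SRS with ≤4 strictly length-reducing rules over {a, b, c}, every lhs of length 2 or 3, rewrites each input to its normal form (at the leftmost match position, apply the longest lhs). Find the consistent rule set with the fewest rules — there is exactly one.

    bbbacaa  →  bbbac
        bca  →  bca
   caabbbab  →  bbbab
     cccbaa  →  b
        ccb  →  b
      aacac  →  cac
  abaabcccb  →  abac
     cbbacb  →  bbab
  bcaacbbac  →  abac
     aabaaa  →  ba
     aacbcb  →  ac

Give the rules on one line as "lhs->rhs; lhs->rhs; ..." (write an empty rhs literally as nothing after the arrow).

aa->; bcb->ac; cb->b

  | bbbacaa => bbbac
  | bca
  | caabbbab => cbbbab => bbbab
  | cccbaa => ccbaa => cbaa => baa => b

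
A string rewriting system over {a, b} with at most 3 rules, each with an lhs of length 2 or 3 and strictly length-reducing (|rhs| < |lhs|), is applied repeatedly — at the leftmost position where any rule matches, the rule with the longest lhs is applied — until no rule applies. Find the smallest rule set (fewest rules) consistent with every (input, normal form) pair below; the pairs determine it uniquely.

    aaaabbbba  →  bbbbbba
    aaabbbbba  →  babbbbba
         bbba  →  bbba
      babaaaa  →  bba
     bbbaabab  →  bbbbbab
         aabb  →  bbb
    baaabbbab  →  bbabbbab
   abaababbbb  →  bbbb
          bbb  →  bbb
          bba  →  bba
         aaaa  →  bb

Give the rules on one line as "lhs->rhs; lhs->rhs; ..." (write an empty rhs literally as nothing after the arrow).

  | aaaabbbba => baabbbba => bbbbbba
  | aaabbbbba => babbbbba
  | bbba
  | babaaaa => baaa => bba

aa->b; aba->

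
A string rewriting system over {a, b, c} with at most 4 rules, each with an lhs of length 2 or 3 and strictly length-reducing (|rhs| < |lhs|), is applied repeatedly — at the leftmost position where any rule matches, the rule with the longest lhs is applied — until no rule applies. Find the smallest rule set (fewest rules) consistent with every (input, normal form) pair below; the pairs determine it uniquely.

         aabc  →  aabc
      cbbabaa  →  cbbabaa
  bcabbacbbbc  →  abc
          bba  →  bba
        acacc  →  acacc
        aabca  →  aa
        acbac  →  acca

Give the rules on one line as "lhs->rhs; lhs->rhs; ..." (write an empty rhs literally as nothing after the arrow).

  | aabc
  | cbbabaa
  | bcabbacbbbc => bbacbbbc => bcabbbc => bbbc => abc
  | bba

bac->ca; bbb->ab; bca->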